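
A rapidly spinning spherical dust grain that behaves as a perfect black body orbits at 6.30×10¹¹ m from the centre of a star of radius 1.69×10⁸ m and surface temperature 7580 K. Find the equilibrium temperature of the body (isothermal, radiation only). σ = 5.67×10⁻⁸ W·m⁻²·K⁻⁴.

T ≈ 87.8 K

The star's surface emits σT_*⁴; at distance d the flux is S = σT_*⁴(R_*/d)².
S = 5.67×10⁻⁸·(7580)⁴·(1.69×10⁸/6.30×10¹¹)² = 13.47 W/m².
For an isothermal sphere T⁴ = (1−a)S/(4σ) = 5.939×10⁷ K⁴.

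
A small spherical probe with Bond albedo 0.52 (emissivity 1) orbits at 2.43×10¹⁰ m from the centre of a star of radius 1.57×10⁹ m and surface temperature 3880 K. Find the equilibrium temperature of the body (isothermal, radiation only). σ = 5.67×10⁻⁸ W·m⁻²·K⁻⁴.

T ≈ 580 K

The star's surface emits σT_*⁴; at distance d the flux is S = σT_*⁴(R_*/d)².
S = 5.67×10⁻⁸·(3880)⁴·(1.57×10⁹/2.43×10¹⁰)² = 53640 W/m².
For an isothermal sphere T⁴ = (1−a)S/(4σ) = 1.135×10¹¹ K⁴.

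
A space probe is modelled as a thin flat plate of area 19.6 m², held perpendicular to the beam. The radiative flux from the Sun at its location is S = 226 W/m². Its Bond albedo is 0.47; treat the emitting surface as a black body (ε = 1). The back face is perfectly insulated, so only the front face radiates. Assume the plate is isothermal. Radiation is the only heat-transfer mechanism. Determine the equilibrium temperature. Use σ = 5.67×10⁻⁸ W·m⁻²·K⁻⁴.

T ≈ 214 K

At equilibrium, absorbed power = emitted power.
Absorbing cross-section = A = 19.60 m²; emitting surface = A = 19.60 m² (ratio 1).
(1−a)S·A_cross = εσ·A_surf·T⁴  ⇒  T⁴ = (1−a)S/(1σ).
T⁴ = 0.530·226/(1·5.67×10⁻⁸) = 2.113×10⁹ K⁴.
T = (2.113×10⁹)^(1/4).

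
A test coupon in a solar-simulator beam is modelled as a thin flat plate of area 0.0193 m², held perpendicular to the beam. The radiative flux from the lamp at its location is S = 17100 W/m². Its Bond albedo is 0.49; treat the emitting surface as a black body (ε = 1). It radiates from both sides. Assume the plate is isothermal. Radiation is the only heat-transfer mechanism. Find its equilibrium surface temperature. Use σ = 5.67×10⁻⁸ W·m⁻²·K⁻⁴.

At equilibrium, absorbed power = emitted power.
Absorbing cross-section = A = 0.01930 m²; emitting surface = 2A = 0.03860 m² (ratio 2).
(1−a)S·A_cross = εσ·A_surf·T⁴  ⇒  T⁴ = (1−a)S/(2σ).
T⁴ = 0.510·17100/(2·5.67×10⁻⁸) = 7.690×10¹⁰ K⁴.
T = (7.690×10¹⁰)^(1/4).

T ≈ 527 K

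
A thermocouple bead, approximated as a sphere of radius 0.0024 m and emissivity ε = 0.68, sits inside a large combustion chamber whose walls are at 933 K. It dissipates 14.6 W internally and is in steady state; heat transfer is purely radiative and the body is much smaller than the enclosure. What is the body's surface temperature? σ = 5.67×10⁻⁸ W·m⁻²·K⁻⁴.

T ≈ 1560 K

For a small grey body in a large enclosure, net radiated power = εσA(T⁴ − T_w⁴).
Steady state: P = εσA(T⁴ − T_w⁴) with A = 4πr² = 7.238×10⁻⁵ m².
T⁴ = P/(εσA) + T_w⁴ = 14.6/(0.68·5.67×10⁻⁸·7.238×10⁻⁵) + (933)⁴
    = 5.232×10¹² + 7.578×10¹¹ = 5.989×10¹² K⁴.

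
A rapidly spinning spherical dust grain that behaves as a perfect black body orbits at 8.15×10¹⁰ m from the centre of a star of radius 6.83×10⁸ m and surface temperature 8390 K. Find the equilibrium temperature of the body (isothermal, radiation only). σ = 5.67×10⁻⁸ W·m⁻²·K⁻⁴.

The star's surface emits σT_*⁴; at distance d the flux is S = σT_*⁴(R_*/d)².
S = 5.67×10⁻⁸·(8390)⁴·(6.83×10⁸/8.15×10¹⁰)² = 19730 W/m².
For an isothermal sphere T⁴ = (1−a)S/(4σ) = 8.700×10¹⁰ K⁴.

T ≈ 543 K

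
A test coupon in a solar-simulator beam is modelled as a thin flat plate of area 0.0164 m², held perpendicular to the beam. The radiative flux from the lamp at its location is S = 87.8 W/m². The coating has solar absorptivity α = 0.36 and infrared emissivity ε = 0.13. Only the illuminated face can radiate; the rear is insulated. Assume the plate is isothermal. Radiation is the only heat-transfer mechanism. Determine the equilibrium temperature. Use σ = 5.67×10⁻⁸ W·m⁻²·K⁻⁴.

T ≈ 256 K

At equilibrium, absorbed power = emitted power.
Absorbing cross-section = A = 0.01640 m²; emitting surface = A = 0.01640 m² (ratio 1).
αS·A_cross = εσ·A_surf·T⁴  ⇒  T⁴ = αS/(ε·1σ).
T⁴ = 0.360·87.8/(0.13·1·5.67×10⁻⁸) = 4.288×10⁹ K⁴.
T = (4.288×10⁹)^(1/4).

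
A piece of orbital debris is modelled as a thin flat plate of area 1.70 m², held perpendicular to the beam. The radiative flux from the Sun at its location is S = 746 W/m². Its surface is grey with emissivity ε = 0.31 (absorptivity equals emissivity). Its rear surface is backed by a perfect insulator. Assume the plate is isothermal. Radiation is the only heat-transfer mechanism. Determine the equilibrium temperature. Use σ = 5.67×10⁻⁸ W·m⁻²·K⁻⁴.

At equilibrium, absorbed power = emitted power.
Absorbing cross-section = A = 1.700 m²; emitting surface = A = 1.700 m² (ratio 1).
εS·A_cross = εσ·A_surf·T⁴  ⇒  T⁴ = S/(1σ)   (ε cancels).
T⁴ = 746/(1·5.67×10⁻⁸) = 1.316×10¹⁰ K⁴.
T = (1.316×10¹⁰)^(1/4).

T ≈ 339 K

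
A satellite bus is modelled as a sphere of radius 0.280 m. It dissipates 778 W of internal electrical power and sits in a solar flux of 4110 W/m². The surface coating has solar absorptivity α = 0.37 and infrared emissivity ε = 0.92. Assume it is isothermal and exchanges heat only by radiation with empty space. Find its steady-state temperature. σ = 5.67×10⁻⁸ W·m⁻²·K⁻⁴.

At steady state, absorbed solar power + internal power = radiated power.
Absorbed: α·S·A_cross = 0.37·4110·0.2463 = 374.5 W (cross-section πr²).
Total input = 374.5 + 778 = 1153 W.
Radiated: εσ·A_surf·T⁴ with A_surf = 4πr² = 0.9852 m².
T⁴ = 1153/(0.92·5.67×10⁻⁸·0.9852) = 2.243×10¹⁰ K⁴.

T ≈ 387 K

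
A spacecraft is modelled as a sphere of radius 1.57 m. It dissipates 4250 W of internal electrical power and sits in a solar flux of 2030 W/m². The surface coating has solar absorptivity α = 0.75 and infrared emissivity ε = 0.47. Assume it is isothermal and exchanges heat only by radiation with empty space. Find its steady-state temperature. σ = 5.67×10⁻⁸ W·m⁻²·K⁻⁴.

At steady state, absorbed solar power + internal power = radiated power.
Absorbed: α·S·A_cross = 0.75·2030·7.744 = 11790 W (cross-section πr²).
Total input = 11790 + 4250 = 16040 W.
Radiated: εσ·A_surf·T⁴ with A_surf = 4πr² = 30.97 m².
T⁴ = 16040/(0.47·5.67×10⁻⁸·30.97) = 1.943×10¹⁰ K⁴.

T ≈ 373 K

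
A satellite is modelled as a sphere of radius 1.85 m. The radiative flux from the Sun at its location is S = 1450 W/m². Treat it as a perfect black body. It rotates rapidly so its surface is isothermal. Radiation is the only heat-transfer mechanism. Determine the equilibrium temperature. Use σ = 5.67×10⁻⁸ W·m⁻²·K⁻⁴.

At equilibrium, absorbed power = emitted power.
Absorbing cross-section = πr² = 10.75 m²; emitting surface = 4πr² = 43.01 m² (ratio 4).
S·A_cross = εσ·A_surf·T⁴  ⇒  T⁴ = S/(4σ).
T⁴ = 1.00·1450/(4·5.67×10⁻⁸) = 6.393×10⁹ K⁴.
T = (6.393×10⁹)^(1/4).

T ≈ 283 K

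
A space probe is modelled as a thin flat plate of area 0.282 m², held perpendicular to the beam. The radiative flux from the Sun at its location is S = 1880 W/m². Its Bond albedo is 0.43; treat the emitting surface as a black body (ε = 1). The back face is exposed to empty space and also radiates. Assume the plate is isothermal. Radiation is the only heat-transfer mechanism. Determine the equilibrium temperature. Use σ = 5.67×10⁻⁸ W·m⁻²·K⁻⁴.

T ≈ 312 K

At equilibrium, absorbed power = emitted power.
Absorbing cross-section = A = 0.2820 m²; emitting surface = 2A = 0.5640 m² (ratio 2).
(1−a)S·A_cross = εσ·A_surf·T⁴  ⇒  T⁴ = (1−a)S/(2σ).
T⁴ = 0.570·1880/(2·5.67×10⁻⁸) = 9.450×10⁹ K⁴.
T = (9.450×10⁹)^(1/4).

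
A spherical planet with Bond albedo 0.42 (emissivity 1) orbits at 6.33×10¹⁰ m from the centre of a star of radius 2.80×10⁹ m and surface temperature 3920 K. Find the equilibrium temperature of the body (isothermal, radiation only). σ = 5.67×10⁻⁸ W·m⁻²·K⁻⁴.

T ≈ 509 K

The star's surface emits σT_*⁴; at distance d the flux is S = σT_*⁴(R_*/d)².
S = 5.67×10⁻⁸·(3920)⁴·(2.80×10⁹/6.33×10¹⁰)² = 26200 W/m².
For an isothermal sphere T⁴ = (1−a)S/(4σ) = 6.699×10¹⁰ K⁴.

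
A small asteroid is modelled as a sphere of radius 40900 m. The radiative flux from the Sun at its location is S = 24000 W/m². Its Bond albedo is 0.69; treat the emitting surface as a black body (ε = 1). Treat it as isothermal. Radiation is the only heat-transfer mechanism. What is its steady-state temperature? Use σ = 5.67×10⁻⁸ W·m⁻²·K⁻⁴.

T ≈ 426 K

At equilibrium, absorbed power = emitted power.
Absorbing cross-section = πr² = 5.255×10⁹ m²; emitting surface = 4πr² = 2.102×10¹⁰ m² (ratio 4).
(1−a)S·A_cross = εσ·A_surf·T⁴  ⇒  T⁴ = (1−a)S/(4σ).
T⁴ = 0.310·24000/(4·5.67×10⁻⁸) = 3.280×10¹⁰ K⁴.
T = (3.280×10¹⁰)^(1/4).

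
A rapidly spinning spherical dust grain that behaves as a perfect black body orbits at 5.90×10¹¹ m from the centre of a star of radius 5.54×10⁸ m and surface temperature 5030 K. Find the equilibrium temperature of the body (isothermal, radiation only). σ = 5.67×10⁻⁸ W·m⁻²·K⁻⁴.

The star's surface emits σT_*⁴; at distance d the flux is S = σT_*⁴(R_*/d)².
S = 5.67×10⁻⁸·(5030)⁴·(5.54×10⁸/5.90×10¹¹)² = 32.00 W/m².
For an isothermal sphere T⁴ = (1−a)S/(4σ) = 1.411×10⁸ K⁴.

T ≈ 109 K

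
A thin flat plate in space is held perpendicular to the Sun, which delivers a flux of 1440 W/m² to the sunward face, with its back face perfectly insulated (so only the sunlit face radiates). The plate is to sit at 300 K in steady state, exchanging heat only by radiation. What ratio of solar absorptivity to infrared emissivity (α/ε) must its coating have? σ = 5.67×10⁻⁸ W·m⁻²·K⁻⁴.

α/ε ≈ 0.319

Balance: αS·A = εσ·1A·T⁴ ⇒ α/ε = σT⁴/S.
α/ε = 5.67×10⁻⁸·(300)⁴/1440 = 5.67×10⁻⁸·8.100×10⁹/1440.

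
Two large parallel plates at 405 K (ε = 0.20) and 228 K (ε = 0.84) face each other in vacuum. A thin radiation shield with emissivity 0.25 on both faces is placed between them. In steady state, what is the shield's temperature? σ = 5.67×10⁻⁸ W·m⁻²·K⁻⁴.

T_s ≈ 324 K

In steady state the net flux on the hot side equals that on the cold side.
σ(T₁⁴−T_s⁴)/D₁ = σ(T_s⁴−T₂⁴)/D₂, with D₁ = 1/ε₁+1/ε_s−1 = 8.000, D₂ = 1/ε_s+1/ε₂−1 = 4.190.
Solve for T_s⁴: T_s⁴ = (D₂·T₁⁴ + D₁·T₂⁴)/(D₁+D₂) = 1.102×10¹⁰ K⁴.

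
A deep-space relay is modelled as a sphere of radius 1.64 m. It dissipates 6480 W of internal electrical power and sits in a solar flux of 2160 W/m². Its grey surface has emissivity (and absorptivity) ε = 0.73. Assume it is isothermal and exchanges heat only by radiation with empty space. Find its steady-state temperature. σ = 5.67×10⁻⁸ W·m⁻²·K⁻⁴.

T ≈ 345 K

At steady state, absorbed solar power + internal power = radiated power.
Absorbed: α·S·A_cross = 0.73·2160·8.450 = 13320 W (cross-section πr²).
Total input = 13320 + 6480 = 19800 W.
Radiated: εσ·A_surf·T⁴ with A_surf = 4πr² = 33.80 m².
T⁴ = 19800/(0.73·5.67×10⁻⁸·33.80) = 1.416×10¹⁰ K⁴.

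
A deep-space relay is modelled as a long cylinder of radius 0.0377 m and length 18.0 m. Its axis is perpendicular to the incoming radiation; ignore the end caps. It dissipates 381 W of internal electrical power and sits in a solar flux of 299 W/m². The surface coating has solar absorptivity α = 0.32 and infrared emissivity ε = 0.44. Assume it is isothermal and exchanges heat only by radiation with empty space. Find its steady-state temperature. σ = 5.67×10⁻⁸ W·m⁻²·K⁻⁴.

At steady state, absorbed solar power + internal power = radiated power.
Absorbed: α·S·A_cross = 0.32·299·1.357 = 129.9 W (cross-section 2rL).
Total input = 129.9 + 381 = 510.9 W.
Radiated: εσ·A_surf·T⁴ with A_surf = 2πrL = 4.264 m².
T⁴ = 510.9/(0.44·5.67×10⁻⁸·4.264) = 4.803×10⁹ K⁴.

T ≈ 263 K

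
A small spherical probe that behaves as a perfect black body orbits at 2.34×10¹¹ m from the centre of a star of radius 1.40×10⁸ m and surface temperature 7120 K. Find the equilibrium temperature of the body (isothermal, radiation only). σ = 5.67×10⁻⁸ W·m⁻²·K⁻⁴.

The star's surface emits σT_*⁴; at distance d the flux is S = σT_*⁴(R_*/d)².
S = 5.67×10⁻⁸·(7120)⁴·(1.40×10⁸/2.34×10¹¹)² = 52.16 W/m².
For an isothermal sphere T⁴ = (1−a)S/(4σ) = 2.300×10⁸ K⁴.

T ≈ 123 K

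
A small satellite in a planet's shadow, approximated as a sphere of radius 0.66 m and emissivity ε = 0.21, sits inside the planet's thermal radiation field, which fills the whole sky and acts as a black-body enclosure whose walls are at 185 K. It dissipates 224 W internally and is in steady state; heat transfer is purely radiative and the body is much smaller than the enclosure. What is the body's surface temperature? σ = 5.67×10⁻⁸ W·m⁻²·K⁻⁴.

For a small grey body in a large enclosure, net radiated power = εσA(T⁴ − T_w⁴).
Steady state: P = εσA(T⁴ − T_w⁴) with A = 4πr² = 5.474 m².
T⁴ = P/(εσA) + T_w⁴ = 224/(0.21·5.67×10⁻⁸·5.474) + (185)⁴
    = 3.437×10⁹ + 1.171×10⁹ = 4.608×10⁹ K⁴.

T ≈ 261 K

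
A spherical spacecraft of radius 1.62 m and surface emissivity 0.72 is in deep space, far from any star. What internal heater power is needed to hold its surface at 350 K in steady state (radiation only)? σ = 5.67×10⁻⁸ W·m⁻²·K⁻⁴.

P ≈ 20200 W

P = εσ·4πr²·T⁴.
4πr² = 32.98 m²; T⁴ = 1.501×10¹⁰ K⁴.
P = 0.72·5.67×10⁻⁸·32.98·1.501×10¹⁰.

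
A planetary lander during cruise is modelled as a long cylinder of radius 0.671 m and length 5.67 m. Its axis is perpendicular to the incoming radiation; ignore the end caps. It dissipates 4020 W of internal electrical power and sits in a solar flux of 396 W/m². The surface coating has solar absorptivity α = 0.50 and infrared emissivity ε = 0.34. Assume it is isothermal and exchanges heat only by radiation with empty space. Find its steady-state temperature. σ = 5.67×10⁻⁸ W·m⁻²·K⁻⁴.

At steady state, absorbed solar power + internal power = radiated power.
Absorbed: α·S·A_cross = 0.50·396·7.609 = 1507 W (cross-section 2rL).
Total input = 1507 + 4020 = 5527 W.
Radiated: εσ·A_surf·T⁴ with A_surf = 2πrL = 23.90 m².
T⁴ = 5527/(0.34·5.67×10⁻⁸·23.90) = 1.199×10¹⁰ K⁴.

T ≈ 331 K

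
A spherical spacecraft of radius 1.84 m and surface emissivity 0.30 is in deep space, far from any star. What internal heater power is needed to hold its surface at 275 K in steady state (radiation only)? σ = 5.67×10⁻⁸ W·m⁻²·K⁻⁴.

P ≈ 4140 W

P = εσ·4πr²·T⁴.
4πr² = 42.54 m²; T⁴ = 5.719×10⁹ K⁴.
P = 0.30·5.67×10⁻⁸·42.54·5.719×10⁹.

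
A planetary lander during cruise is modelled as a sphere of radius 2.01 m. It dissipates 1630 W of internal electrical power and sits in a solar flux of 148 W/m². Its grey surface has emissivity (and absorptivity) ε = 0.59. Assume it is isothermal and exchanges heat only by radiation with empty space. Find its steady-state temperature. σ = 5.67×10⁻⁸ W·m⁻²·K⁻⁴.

T ≈ 200 K

At steady state, absorbed solar power + internal power = radiated power.
Absorbed: α·S·A_cross = 0.59·148·12.69 = 1108 W (cross-section πr²).
Total input = 1108 + 1630 = 2738 W.
Radiated: εσ·A_surf·T⁴ with A_surf = 4πr² = 50.77 m².
T⁴ = 2738/(0.59·5.67×10⁻⁸·50.77) = 1.612×10⁹ K⁴.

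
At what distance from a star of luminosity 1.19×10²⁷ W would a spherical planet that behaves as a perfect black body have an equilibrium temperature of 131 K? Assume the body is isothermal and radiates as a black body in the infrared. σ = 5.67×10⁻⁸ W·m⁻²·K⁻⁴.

For an isothermal black-emitting sphere, (1−a)S·πr² = σ·4πr²·T⁴ ⇒ S = 4σT⁴/(1−a).
S = 4·5.67×10⁻⁸·(131)⁴/1.00 = 66.79 W/m².
Flux falls as S = L/(4πd²), so d = √(L/(4πS)) = √(1.19×10²⁷/(4π·66.79)).

d ≈ 1.19×10¹² m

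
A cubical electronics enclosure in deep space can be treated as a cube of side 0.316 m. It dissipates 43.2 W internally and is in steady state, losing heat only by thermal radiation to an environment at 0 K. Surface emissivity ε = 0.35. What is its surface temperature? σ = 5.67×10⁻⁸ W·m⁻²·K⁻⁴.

T ≈ 246 K

Steady state: internal power = radiated power, P = εσA T⁴.
Radiating area A = 6L² = 0.5991 m².
T⁴ = P/(εσA) = 43.2/(0.35·5.67×10⁻⁸·0.5991) = 3.633×10⁹ K⁴.
T = (3.633×10⁹)^(1/4).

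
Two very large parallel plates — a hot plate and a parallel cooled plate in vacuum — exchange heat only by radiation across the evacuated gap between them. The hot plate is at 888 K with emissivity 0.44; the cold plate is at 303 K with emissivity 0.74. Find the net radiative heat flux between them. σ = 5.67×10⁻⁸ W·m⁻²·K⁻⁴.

For two infinite grey parallel plates, q = σ(T₁⁴ − T₂⁴)/(1/ε₁ + 1/ε₂ − 1).
T₁⁴ − T₂⁴ = 6.218×10¹¹ − 8.429×10⁹ = 6.134×10¹¹ K⁴.
1/ε₁ + 1/ε₂ − 1 = 2.273 + 1.351 − 1 = 2.624.
q = 5.67×10⁻⁸ × 6.134×10¹¹ / 2.624.

q ≈ 13300 W/m²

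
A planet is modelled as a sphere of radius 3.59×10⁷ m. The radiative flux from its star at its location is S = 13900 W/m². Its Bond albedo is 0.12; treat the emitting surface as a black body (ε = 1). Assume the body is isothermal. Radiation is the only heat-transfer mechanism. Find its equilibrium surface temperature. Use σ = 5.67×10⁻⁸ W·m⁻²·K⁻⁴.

At equilibrium, absorbed power = emitted power.
Absorbing cross-section = πr² = 4.049×10¹⁵ m²; emitting surface = 4πr² = 1.620×10¹⁶ m² (ratio 4).
(1−a)S·A_cross = εσ·A_surf·T⁴  ⇒  T⁴ = (1−a)S/(4σ).
T⁴ = 0.880·13900/(4·5.67×10⁻⁸) = 5.393×10¹⁰ K⁴.
T = (5.393×10¹⁰)^(1/4).

T ≈ 482 K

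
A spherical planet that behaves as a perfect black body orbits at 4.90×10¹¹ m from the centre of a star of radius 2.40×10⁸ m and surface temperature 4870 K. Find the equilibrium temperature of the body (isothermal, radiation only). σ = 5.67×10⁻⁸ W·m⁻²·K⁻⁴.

T ≈ 76.2 K

The star's surface emits σT_*⁴; at distance d the flux is S = σT_*⁴(R_*/d)².
S = 5.67×10⁻⁸·(4870)⁴·(2.40×10⁸/4.90×10¹¹)² = 7.651 W/m².
For an isothermal sphere T⁴ = (1−a)S/(4σ) = 3.374×10⁷ K⁴.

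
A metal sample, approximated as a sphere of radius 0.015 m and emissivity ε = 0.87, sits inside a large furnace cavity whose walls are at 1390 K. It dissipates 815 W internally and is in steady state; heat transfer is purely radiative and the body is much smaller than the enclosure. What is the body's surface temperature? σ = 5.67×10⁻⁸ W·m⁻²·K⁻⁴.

T ≈ 1760 K

For a small grey body in a large enclosure, net radiated power = εσA(T⁴ − T_w⁴).
Steady state: P = εσA(T⁴ − T_w⁴) with A = 4πr² = 0.002827 m².
T⁴ = P/(εσA) + T_w⁴ = 815/(0.87·5.67×10⁻⁸·0.002827) + (1390)⁴
    = 5.843×10¹² + 3.733×10¹² = 9.576×10¹² K⁴.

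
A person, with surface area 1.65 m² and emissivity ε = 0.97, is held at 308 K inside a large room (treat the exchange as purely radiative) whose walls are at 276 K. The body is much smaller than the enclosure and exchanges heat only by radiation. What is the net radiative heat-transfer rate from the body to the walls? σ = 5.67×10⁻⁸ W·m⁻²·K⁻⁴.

P_net ≈ 290 W

For a small grey body in a large enclosure: P_net = εσA(T_body⁴ − T_wall⁴).
A = 1.65 m²; T_body⁴ − T_wall⁴ = 8.999×10⁹ − 5.803×10⁹ = 3.196×10⁹ K⁴.
|P_net| = 0.97·5.67×10⁻⁸·1.650·3.196×10⁹.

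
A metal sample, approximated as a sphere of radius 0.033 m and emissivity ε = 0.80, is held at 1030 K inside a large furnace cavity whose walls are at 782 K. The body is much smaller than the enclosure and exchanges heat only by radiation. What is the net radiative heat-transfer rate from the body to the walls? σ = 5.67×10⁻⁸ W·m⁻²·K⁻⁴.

For a small grey body in a large enclosure: P_net = εσA(T_body⁴ − T_wall⁴).
A = 4πr² = 0.01368 m²; T_body⁴ − T_wall⁴ = 1.126×10¹² − 3.740×10¹¹ = 7.515×10¹¹ K⁴.
|P_net| = 0.80·5.67×10⁻⁸·0.01368·7.515×10¹¹.

P_net ≈ 467 W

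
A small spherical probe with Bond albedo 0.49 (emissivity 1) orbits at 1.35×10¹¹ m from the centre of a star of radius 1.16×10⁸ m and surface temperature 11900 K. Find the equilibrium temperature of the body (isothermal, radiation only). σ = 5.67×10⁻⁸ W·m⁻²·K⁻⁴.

The star's surface emits σT_*⁴; at distance d the flux is S = σT_*⁴(R_*/d)².
S = 5.67×10⁻⁸·(11900)⁴·(1.16×10⁸/1.35×10¹¹)² = 839.5 W/m².
For an isothermal sphere T⁴ = (1−a)S/(4σ) = 1.888×10⁹ K⁴.

T ≈ 208 K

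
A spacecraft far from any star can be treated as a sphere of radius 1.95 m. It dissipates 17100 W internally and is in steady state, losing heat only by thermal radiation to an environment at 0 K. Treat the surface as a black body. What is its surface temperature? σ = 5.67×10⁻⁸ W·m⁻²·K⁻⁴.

T ≈ 282 K

Steady state: internal power = radiated power, P = εσA T⁴.
Radiating area A = 4πr² = 47.78 m².
T⁴ = P/(εσA) = 17100/(1.0·5.67×10⁻⁸·47.78) = 6.312×10⁹ K⁴.
T = (6.312×10⁹)^(1/4).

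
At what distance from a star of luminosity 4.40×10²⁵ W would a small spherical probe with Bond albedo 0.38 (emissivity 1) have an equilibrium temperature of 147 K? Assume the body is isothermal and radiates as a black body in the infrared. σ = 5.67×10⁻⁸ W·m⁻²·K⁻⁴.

For an isothermal black-emitting sphere, (1−a)S·πr² = σ·4πr²·T⁴ ⇒ S = 4σT⁴/(1−a).
S = 4·5.67×10⁻⁸·(147)⁴/0.620 = 170.8 W/m².
Flux falls as S = L/(4πd²), so d = √(L/(4πS)) = √(4.40×10²⁵/(4π·170.8)).

d ≈ 1.43×10¹¹ m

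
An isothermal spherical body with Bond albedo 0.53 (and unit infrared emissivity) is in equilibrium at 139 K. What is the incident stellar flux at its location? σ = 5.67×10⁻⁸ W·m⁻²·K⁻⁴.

S ≈ 180 W/m²

(1−a)S·πr² = σ·4πr²·T⁴ ⇒ S = 4σT⁴/(1−a).
S = 4·5.67×10⁻⁸·3.733×10⁸/0.470.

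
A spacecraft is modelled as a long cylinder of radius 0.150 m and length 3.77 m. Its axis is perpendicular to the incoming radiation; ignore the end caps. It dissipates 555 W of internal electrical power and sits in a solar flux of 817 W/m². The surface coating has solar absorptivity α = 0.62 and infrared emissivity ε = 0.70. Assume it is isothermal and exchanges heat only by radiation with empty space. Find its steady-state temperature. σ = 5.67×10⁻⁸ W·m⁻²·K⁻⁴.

T ≈ 299 K

At steady state, absorbed solar power + internal power = radiated power.
Absorbed: α·S·A_cross = 0.62·817·1.131 = 572.9 W (cross-section 2rL).
Total input = 572.9 + 555 = 1128 W.
Radiated: εσ·A_surf·T⁴ with A_surf = 2πrL = 3.553 m².
T⁴ = 1128/(0.70·5.67×10⁻⁸·3.553) = 7.998×10⁹ K⁴.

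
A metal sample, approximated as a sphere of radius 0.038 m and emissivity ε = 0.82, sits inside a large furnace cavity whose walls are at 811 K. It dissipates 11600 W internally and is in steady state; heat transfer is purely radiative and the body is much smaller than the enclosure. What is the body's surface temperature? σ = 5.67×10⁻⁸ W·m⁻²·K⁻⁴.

For a small grey body in a large enclosure, net radiated power = εσA(T⁴ − T_w⁴).
Steady state: P = εσA(T⁴ − T_w⁴) with A = 4πr² = 0.01815 m².
T⁴ = P/(εσA) + T_w⁴ = 11600/(0.82·5.67×10⁻⁸·0.01815) + (811)⁴
    = 1.375×10¹³ + 4.326×10¹¹ = 1.418×10¹³ K⁴.

T ≈ 1940 K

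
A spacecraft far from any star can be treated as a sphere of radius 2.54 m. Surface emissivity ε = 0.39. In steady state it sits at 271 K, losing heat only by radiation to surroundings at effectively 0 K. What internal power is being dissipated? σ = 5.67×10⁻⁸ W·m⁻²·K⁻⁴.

Steady state: P = εσA T⁴.
A = 4πr² = 81.07 m²; T⁴ = (271)⁴ = 5.394×10⁹ K⁴.
P = 0.39 × 5.67×10⁻⁸ × 81.07 × 5.394×10⁹.

P ≈ 9670 W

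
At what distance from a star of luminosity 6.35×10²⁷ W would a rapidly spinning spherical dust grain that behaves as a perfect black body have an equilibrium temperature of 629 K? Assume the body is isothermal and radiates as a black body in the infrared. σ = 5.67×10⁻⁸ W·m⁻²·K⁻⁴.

d ≈ 1.19×10¹¹ m

For an isothermal black-emitting sphere, (1−a)S·πr² = σ·4πr²·T⁴ ⇒ S = 4σT⁴/(1−a).
S = 4·5.67×10⁻⁸·(629)⁴/1.00 = 35500 W/m².
Flux falls as S = L/(4πd²), so d = √(L/(4πS)) = √(6.35×10²⁷/(4π·35500)).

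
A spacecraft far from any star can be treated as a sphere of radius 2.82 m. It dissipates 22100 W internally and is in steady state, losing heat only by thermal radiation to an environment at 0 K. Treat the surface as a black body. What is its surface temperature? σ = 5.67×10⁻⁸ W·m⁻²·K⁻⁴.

T ≈ 250 K

Steady state: internal power = radiated power, P = εσA T⁴.
Radiating area A = 4πr² = 99.93 m².
T⁴ = P/(εσA) = 22100/(1.0·5.67×10⁻⁸·99.93) = 3.900×10⁹ K⁴.
T = (3.900×10⁹)^(1/4).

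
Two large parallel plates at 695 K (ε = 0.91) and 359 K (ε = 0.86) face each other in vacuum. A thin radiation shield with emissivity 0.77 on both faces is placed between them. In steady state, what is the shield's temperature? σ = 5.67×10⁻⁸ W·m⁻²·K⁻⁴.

In steady state the net flux on the hot side equals that on the cold side.
σ(T₁⁴−T_s⁴)/D₁ = σ(T_s⁴−T₂⁴)/D₂, with D₁ = 1/ε₁+1/ε_s−1 = 1.398, D₂ = 1/ε_s+1/ε₂−1 = 1.461.
Solve for T_s⁴: T_s⁴ = (D₂·T₁⁴ + D₁·T₂⁴)/(D₁+D₂) = 1.274×10¹¹ K⁴.

T_s ≈ 597 K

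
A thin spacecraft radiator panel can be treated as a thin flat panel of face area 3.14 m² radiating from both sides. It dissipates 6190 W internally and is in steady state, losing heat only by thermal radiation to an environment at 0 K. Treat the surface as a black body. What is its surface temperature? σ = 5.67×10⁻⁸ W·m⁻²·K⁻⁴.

T ≈ 363 K

Steady state: internal power = radiated power, P = εσA T⁴.
Radiating area A = 2·3.14 = 6.280 m².
T⁴ = P/(εσA) = 6190/(1.0·5.67×10⁻⁸·6.280) = 1.738×10¹⁰ K⁴.
T = (1.738×10¹⁰)^(1/4).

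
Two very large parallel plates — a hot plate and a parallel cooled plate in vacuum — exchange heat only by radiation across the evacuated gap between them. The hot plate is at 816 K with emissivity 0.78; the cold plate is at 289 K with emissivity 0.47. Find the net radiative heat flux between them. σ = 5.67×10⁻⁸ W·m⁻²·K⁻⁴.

For two infinite grey parallel plates, q = σ(T₁⁴ − T₂⁴)/(1/ε₁ + 1/ε₂ − 1).
T₁⁴ − T₂⁴ = 4.434×10¹¹ − 6.976×10⁹ = 4.364×10¹¹ K⁴.
1/ε₁ + 1/ε₂ − 1 = 1.282 + 2.128 − 1 = 2.410.
q = 5.67×10⁻⁸ × 4.364×10¹¹ / 2.410.

q ≈ 10300 W/m²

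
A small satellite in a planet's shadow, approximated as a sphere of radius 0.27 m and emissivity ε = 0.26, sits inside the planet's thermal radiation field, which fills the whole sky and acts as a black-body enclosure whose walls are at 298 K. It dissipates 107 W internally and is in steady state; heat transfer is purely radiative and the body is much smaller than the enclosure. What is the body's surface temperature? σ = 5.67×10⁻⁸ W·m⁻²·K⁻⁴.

T ≈ 355 K

For a small grey body in a large enclosure, net radiated power = εσA(T⁴ − T_w⁴).
Steady state: P = εσA(T⁴ − T_w⁴) with A = 4πr² = 0.9161 m².
T⁴ = P/(εσA) + T_w⁴ = 107/(0.26·5.67×10⁻⁸·0.9161) + (298)⁴
    = 7.923×10⁹ + 7.886×10⁹ = 1.581×10¹⁰ K⁴.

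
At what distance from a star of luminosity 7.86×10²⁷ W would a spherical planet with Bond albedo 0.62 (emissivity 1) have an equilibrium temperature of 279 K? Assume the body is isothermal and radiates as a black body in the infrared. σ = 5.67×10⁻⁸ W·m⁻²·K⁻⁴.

d ≈ 4.16×10¹¹ m

For an isothermal black-emitting sphere, (1−a)S·πr² = σ·4πr²·T⁴ ⇒ S = 4σT⁴/(1−a).
S = 4·5.67×10⁻⁸·(279)⁴/0.380 = 3616 W/m².
Flux falls as S = L/(4πd²), so d = √(L/(4πS)) = √(7.86×10²⁷/(4π·3616)).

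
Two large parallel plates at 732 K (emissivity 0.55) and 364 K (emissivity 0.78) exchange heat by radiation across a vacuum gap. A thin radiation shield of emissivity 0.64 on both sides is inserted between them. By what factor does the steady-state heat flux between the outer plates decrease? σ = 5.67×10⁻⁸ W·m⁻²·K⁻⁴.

factor ≈ 2.01

Without shield: q₀ = σΔ(T⁴)/(1/ε₁+1/ε₂−1) with denominator 2.100.
With shield the two gaps are in series; the resistances add: (1/ε₁+1/ε_s−1)+(1/ε_s+1/ε₂−1) = 2.381+1.845 = 4.225.
Heat-flux ratio q₀/q = 4.225/2.100.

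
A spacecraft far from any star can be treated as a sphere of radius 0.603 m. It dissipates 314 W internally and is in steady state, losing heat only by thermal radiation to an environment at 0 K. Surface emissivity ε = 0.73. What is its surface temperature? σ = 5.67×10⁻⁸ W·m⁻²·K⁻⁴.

T ≈ 202 K

Steady state: internal power = radiated power, P = εσA T⁴.
Radiating area A = 4πr² = 4.569 m².
T⁴ = P/(εσA) = 314/(0.73·5.67×10⁻⁸·4.569) = 1.660×10⁹ K⁴.
T = (1.660×10⁹)^(1/4).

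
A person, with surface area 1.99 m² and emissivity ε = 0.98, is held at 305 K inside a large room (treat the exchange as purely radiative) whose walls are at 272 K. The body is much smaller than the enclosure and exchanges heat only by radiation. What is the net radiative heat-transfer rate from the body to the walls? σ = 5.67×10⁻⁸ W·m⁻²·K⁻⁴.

P_net ≈ 352 W

For a small grey body in a large enclosure: P_net = εσA(T_body⁴ − T_wall⁴).
A = 1.99 m²; T_body⁴ − T_wall⁴ = 8.654×10⁹ − 5.474×10⁹ = 3.180×10⁹ K⁴.
|P_net| = 0.98·5.67×10⁻⁸·1.990·3.180×10⁹.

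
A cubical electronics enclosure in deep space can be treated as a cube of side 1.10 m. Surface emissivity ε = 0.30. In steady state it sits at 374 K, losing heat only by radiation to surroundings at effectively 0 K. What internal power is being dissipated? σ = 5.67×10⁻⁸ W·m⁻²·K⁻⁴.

Steady state: P = εσA T⁴.
A = 6L² = 7.260 m²; T⁴ = (374)⁴ = 1.957×10¹⁰ K⁴.
P = 0.30 × 5.67×10⁻⁸ × 7.260 × 1.957×10¹⁰.

P ≈ 2420 W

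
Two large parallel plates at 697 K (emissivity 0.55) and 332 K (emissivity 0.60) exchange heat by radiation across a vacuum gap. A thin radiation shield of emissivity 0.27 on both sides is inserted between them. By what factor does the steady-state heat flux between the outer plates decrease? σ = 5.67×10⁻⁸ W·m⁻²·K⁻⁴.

Without shield: q₀ = σΔ(T⁴)/(1/ε₁+1/ε₂−1) with denominator 2.485.
With shield the two gaps are in series; the resistances add: (1/ε₁+1/ε_s−1)+(1/ε_s+1/ε₂−1) = 4.522+4.370 = 8.892.
Heat-flux ratio q₀/q = 8.892/2.485.

factor ≈ 3.58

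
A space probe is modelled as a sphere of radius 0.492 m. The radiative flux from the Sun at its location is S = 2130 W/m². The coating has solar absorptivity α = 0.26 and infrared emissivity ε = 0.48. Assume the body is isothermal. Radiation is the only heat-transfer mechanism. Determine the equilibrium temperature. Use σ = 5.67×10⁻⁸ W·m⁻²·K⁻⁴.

At equilibrium, absorbed power = emitted power.
Absorbing cross-section = πr² = 0.7605 m²; emitting surface = 4πr² = 3.042 m² (ratio 4).
αS·A_cross = εσ·A_surf·T⁴  ⇒  T⁴ = αS/(ε·4σ).
T⁴ = 0.260·2130/(0.48·4·5.67×10⁻⁸) = 5.087×10⁹ K⁴.
T = (5.087×10⁹)^(1/4).

T ≈ 267 K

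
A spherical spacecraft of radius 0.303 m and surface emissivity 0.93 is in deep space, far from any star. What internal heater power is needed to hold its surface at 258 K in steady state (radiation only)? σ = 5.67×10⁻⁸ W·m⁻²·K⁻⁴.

P = εσ·4πr²·T⁴.
4πr² = 1.154 m²; T⁴ = 4.431×10⁹ K⁴.
P = 0.93·5.67×10⁻⁸·1.154·4.431×10⁹.

P ≈ 270 W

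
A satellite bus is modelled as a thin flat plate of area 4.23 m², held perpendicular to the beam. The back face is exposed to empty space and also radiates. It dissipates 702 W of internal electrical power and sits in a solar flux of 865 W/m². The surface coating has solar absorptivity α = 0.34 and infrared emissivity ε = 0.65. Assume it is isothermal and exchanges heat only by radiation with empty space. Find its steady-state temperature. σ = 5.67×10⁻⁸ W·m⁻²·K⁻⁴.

T ≈ 281 K

At steady state, absorbed solar power + internal power = radiated power.
Absorbed: α·S·A_cross = 0.34·865·4.230 = 1244 W (cross-section A).
Total input = 1244 + 702 = 1946 W.
Radiated: εσ·A_surf·T⁴ with A_surf = 2A = 8.460 m².
T⁴ = 1946/(0.65·5.67×10⁻⁸·8.460) = 6.241×10⁹ K⁴.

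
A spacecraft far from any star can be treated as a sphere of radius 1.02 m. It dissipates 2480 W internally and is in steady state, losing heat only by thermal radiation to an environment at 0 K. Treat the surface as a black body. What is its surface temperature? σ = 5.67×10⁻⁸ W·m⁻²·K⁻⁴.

Steady state: internal power = radiated power, P = εσA T⁴.
Radiating area A = 4πr² = 13.07 m².
T⁴ = P/(εσA) = 2480/(1.0·5.67×10⁻⁸·13.07) = 3.345×10⁹ K⁴.
T = (3.345×10⁹)^(1/4).

T ≈ 240 K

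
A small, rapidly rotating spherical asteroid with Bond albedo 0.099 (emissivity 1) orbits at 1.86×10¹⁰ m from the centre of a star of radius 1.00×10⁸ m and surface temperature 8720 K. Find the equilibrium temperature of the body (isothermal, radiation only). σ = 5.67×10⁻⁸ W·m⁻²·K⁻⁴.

The star's surface emits σT_*⁴; at distance d the flux is S = σT_*⁴(R_*/d)².
S = 5.67×10⁻⁸·(8720)⁴·(1.00×10⁸/1.86×10¹⁰)² = 9476 W/m².
For an isothermal sphere T⁴ = (1−a)S/(4σ) = 3.764×10¹⁰ K⁴.

T ≈ 440 K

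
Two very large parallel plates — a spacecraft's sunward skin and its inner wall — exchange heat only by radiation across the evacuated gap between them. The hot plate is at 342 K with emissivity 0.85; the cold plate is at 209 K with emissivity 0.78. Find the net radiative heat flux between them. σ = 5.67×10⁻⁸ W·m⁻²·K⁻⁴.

q ≈ 458 W/m²

For two infinite grey parallel plates, q = σ(T₁⁴ − T₂⁴)/(1/ε₁ + 1/ε₂ − 1).
T₁⁴ − T₂⁴ = 1.368×10¹⁰ − 1.908×10⁹ = 1.177×10¹⁰ K⁴.
1/ε₁ + 1/ε₂ − 1 = 1.176 + 1.282 − 1 = 1.459.
q = 5.67×10⁻⁸ × 1.177×10¹⁰ / 1.459.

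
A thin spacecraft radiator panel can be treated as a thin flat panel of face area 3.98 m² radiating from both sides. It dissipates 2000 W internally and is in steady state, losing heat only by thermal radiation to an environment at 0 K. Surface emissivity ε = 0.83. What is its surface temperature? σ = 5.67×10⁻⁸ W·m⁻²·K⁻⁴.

Steady state: internal power = radiated power, P = εσA T⁴.
Radiating area A = 2·3.98 = 7.960 m².
T⁴ = P/(εσA) = 2000/(0.83·5.67×10⁻⁸·7.960) = 5.339×10⁹ K⁴.
T = (5.339×10⁹)^(1/4).

T ≈ 270 K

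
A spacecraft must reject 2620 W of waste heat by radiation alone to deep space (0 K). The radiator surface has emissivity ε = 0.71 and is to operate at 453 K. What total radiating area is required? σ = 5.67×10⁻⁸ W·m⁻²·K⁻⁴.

A ≈ 1.55 m²

P = εσA T⁴ ⇒ A = P/(εσT⁴).
T⁴ = 4.211×10¹⁰ K⁴.
A = 2620/(0.71 × 5.67×10⁻⁸ × 4.211×10¹⁰).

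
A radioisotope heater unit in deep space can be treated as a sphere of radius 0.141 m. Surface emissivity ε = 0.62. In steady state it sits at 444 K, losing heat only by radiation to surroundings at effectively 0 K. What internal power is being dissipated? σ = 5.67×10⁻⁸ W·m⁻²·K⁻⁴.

P ≈ 341 W

Steady state: P = εσA T⁴.
A = 4πr² = 0.2498 m²; T⁴ = (444)⁴ = 3.886×10¹⁰ K⁴.
P = 0.62 × 5.67×10⁻⁸ × 0.2498 × 3.886×10¹⁰.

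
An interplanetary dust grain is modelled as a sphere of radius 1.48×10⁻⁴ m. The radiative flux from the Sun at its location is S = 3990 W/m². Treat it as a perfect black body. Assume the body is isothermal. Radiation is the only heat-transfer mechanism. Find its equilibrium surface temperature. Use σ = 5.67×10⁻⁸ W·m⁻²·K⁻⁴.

At equilibrium, absorbed power = emitted power.
Absorbing cross-section = πr² = 6.881×10⁻⁸ m²; emitting surface = 4πr² = 2.753×10⁻⁷ m² (ratio 4).
S·A_cross = εσ·A_surf·T⁴  ⇒  T⁴ = S/(4σ).
T⁴ = 1.00·3990/(4·5.67×10⁻⁸) = 1.759×10¹⁰ K⁴.
T = (1.759×10¹⁰)^(1/4).

T ≈ 364 K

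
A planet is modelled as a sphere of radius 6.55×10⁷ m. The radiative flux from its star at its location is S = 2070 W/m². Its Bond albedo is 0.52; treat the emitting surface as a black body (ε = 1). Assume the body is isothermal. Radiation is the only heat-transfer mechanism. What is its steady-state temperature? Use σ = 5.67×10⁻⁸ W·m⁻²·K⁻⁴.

T ≈ 257 K

At equilibrium, absorbed power = emitted power.
Absorbing cross-section = πr² = 1.348×10¹⁶ m²; emitting surface = 4πr² = 5.391×10¹⁶ m² (ratio 4).
(1−a)S·A_cross = εσ·A_surf·T⁴  ⇒  T⁴ = (1−a)S/(4σ).
T⁴ = 0.480·2070/(4·5.67×10⁻⁸) = 4.381×10⁹ K⁴.
T = (4.381×10⁹)^(1/4).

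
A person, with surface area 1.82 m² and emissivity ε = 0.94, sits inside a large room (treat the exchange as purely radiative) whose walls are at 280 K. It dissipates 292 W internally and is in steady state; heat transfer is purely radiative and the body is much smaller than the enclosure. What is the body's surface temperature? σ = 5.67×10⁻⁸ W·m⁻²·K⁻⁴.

For a small grey body in a large enclosure, net radiated power = εσA(T⁴ − T_w⁴).
Steady state: P = εσA(T⁴ − T_w⁴) with A = 1.82 m².
T⁴ = P/(εσA) + T_w⁴ = 292/(0.94·5.67×10⁻⁸·1.820) + (280)⁴
    = 3.010×10⁹ + 6.147×10⁹ = 9.157×10⁹ K⁴.

T ≈ 309 K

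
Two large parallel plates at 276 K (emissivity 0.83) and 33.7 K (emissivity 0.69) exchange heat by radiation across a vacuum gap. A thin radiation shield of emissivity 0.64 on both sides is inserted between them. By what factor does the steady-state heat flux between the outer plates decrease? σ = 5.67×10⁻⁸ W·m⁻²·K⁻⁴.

factor ≈ 2.28

Without shield: q₀ = σΔ(T⁴)/(1/ε₁+1/ε₂−1) with denominator 1.654.
With shield the two gaps are in series; the resistances add: (1/ε₁+1/ε_s−1)+(1/ε_s+1/ε₂−1) = 1.767+2.012 = 3.779.
Heat-flux ratio q₀/q = 3.779/1.654.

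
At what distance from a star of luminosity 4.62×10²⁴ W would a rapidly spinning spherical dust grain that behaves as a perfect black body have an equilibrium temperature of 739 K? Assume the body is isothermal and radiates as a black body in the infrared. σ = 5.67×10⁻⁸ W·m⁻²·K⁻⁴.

For an isothermal black-emitting sphere, (1−a)S·πr² = σ·4πr²·T⁴ ⇒ S = 4σT⁴/(1−a).
S = 4·5.67×10⁻⁸·(739)⁴/1.00 = 67640 W/m².
Flux falls as S = L/(4πd²), so d = √(L/(4πS)) = √(4.62×10²⁴/(4π·67640)).

d ≈ 2.33×10⁹ m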